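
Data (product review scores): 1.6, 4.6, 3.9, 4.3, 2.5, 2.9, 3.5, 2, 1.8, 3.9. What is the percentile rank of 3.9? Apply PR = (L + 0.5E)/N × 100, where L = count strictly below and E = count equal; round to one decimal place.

70.0

N = 10.
Strictly below 3.9: 6. Equal to 3.9: 2.
PR = (6 + 0.5·2)/10 × 100 = 70.0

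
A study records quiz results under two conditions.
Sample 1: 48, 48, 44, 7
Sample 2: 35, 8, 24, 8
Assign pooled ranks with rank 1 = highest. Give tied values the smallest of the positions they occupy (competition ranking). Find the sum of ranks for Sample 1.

13

Sorted (descending): 48, 48, 44, 35, 24, 8, 8, 7
The 2 values of 48 occupy positions 1–2 → each gets rank 1.
The 2 values of 8 occupy positions 6–7 → each gets rank 6.
Sample 1 values → pooled ranks: 48→1, 48→1, 44→3, 7→8
Rank sum = 1 + 1 + 3 + 8 = 13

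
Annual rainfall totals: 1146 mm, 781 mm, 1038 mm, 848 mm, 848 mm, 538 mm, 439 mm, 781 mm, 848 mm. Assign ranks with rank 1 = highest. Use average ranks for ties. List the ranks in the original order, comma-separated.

1, 6.5, 2, 4, 4, 8, 9, 6.5, 4

Sorted (descending): 1146, 1038, 848, 848, 848, 781, 781, 538, 439
The 3 values of 848 occupy positions 3–5 → average rank 4.
The 2 values of 781 occupy positions 6–7 → average rank (6+7)/2 = 6.5.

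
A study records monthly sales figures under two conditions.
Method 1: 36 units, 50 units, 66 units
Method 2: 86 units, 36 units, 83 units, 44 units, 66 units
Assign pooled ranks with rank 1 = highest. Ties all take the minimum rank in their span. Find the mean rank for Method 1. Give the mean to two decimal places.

5.00

Sorted (descending): 86, 83, 66, 66, 50, 44, 36, 36
The 2 values of 66 occupy positions 3–4 → each gets rank 3.
The 2 values of 36 occupy positions 7–8 → each gets rank 7.
Method 1 values → pooled ranks: 36→7, 50→5, 66→3
Mean rank = (7 + 5 + 3) / 3 = 5.00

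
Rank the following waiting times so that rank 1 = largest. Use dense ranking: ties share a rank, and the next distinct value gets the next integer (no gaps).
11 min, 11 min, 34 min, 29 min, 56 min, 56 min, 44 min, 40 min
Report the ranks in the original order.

Sorted (descending): 56, 56, 44, 40, 34, 29, 11, 11
The 2 values of 56 share dense rank 1.
The 2 values of 11 share dense rank 6.
Remaining distinct values take the next consecutive integers.

6, 6, 4, 5, 1, 1, 2, 3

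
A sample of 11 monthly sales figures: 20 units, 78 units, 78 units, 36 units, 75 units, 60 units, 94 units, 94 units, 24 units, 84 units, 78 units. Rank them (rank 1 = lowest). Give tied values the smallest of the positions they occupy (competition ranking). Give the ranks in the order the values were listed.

Sorted (ascending): 20, 24, 36, 60, 75, 78, 78, 78, 84, 94, 94
The 3 values of 78 occupy positions 6–8 → each gets rank 6.
The 2 values of 94 occupy positions 10–11 → each gets rank 10.

1, 6, 6, 3, 5, 4, 10, 10, 2, 9, 6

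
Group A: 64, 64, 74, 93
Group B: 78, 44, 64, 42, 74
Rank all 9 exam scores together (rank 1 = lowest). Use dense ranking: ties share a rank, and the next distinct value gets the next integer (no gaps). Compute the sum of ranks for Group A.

16

Sorted (ascending): 42, 44, 64, 64, 64, 74, 74, 78, 93
The 3 values of 64 share dense rank 3.
The 2 values of 74 share dense rank 4.
Remaining distinct values take the next consecutive integers.
Group A values → pooled ranks: 64→3, 64→3, 74→4, 93→6
Rank sum = 3 + 3 + 4 + 6 = 16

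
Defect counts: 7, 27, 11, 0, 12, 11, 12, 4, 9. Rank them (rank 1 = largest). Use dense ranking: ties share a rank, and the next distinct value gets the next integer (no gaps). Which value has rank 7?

0

Sorted (descending): 27, 12, 12, 11, 11, 9, 7, 4, 0
The 2 values of 12 share dense rank 2.
The 2 values of 11 share dense rank 3.
Remaining distinct values take the next consecutive integers.
Rank 7 → value 0.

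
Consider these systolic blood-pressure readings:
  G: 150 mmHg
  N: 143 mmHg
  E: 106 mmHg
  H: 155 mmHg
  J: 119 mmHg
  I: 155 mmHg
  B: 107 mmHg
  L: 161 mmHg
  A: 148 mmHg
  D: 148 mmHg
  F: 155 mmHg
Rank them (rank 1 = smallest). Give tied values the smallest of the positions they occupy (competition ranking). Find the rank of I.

Sorted (ascending): 106, 107, 119, 143, 148, 148, 150, 155, 155, 155, 161
The 2 values of 148 occupy positions 5–6 → each gets rank 5.
The 3 values of 155 occupy positions 8–10 → each gets rank 8.
I has value 155 mmHg → rank 8.

8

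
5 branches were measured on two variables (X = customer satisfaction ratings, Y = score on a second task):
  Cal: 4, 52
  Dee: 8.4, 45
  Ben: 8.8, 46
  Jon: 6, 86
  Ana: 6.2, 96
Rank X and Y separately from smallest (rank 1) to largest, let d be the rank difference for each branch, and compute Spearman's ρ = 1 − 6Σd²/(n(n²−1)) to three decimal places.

-0.500

Ranks of variable 1: 1, 4, 5, 2, 3
Ranks of variable 2: 3, 1, 2, 4, 5
d = r₁ − r₂: -2, 3, 3, -2, -2
d²: 4, 9, 9, 4, 4; Σd² = 30
ρ = 1 − 6·30/(5·24) = 1 − 180/120 = -0.500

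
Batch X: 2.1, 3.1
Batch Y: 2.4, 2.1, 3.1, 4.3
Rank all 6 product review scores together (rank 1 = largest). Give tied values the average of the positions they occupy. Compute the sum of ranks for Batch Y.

13

Sorted (descending): 4.3, 3.1, 3.1, 2.4, 2.1, 2.1
The 2 values of 3.1 occupy positions 2–3 → average rank (2+3)/2 = 2.5.
The 2 values of 2.1 occupy positions 5–6 → average rank (5+6)/2 = 5.5.
Batch Y values → pooled ranks: 2.4→4, 2.1→5.5, 3.1→2.5, 4.3→1
Rank sum = 4 + 5.5 + 2.5 + 1 = 13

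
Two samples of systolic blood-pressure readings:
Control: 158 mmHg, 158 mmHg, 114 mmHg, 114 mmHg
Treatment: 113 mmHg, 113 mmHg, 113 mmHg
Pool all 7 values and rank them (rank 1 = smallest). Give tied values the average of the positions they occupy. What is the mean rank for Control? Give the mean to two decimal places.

5.50

Sorted (ascending): 113, 113, 113, 114, 114, 158, 158
The 3 values of 113 occupy positions 1–3 → average rank 2.
The 2 values of 114 occupy positions 4–5 → average rank (4+5)/2 = 4.5.
The 2 values of 158 occupy positions 6–7 → average rank (6+7)/2 = 6.5.
Control values → pooled ranks: 158→6.5, 158→6.5, 114→4.5, 114→4.5
Mean rank = (6.5 + 6.5 + 4.5 + 4.5) / 4 = 5.50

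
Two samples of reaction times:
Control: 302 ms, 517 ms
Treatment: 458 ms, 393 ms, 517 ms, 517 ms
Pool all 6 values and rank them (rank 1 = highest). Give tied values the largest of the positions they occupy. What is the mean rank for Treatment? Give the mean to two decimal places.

Sorted (descending): 517, 517, 517, 458, 393, 302
The 3 values of 517 occupy positions 1–3 → each gets rank 3.
Treatment values → pooled ranks: 458→4, 393→5, 517→3, 517→3
Mean rank = (4 + 5 + 3 + 3) / 4 = 3.75

3.75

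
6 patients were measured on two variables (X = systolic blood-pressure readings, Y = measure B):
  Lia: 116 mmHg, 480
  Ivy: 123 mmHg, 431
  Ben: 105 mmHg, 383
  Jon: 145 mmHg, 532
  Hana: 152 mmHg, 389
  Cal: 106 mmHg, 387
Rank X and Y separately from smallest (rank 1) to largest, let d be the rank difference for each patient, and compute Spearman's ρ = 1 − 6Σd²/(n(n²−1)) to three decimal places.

0.600

Ranks of variable 1: 3, 4, 1, 5, 6, 2
Ranks of variable 2: 5, 4, 1, 6, 3, 2
d = r₁ − r₂: -2, 0, 0, -1, 3, 0
d²: 4, 0, 0, 1, 9, 0; Σd² = 14
ρ = 1 − 6·14/(6·35) = 1 − 84/210 = 0.600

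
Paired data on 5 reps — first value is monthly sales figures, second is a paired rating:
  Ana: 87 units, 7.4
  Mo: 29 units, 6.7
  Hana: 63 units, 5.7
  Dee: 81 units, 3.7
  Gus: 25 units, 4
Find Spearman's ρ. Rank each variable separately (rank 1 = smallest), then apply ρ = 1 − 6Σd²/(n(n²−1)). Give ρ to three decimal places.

0.300

Ranks of variable 1: 5, 2, 3, 4, 1
Ranks of variable 2: 5, 4, 3, 1, 2
d = r₁ − r₂: 0, -2, 0, 3, -1
d²: 0, 4, 0, 9, 1; Σd² = 14
ρ = 1 − 6·14/(5·24) = 1 − 84/120 = 0.300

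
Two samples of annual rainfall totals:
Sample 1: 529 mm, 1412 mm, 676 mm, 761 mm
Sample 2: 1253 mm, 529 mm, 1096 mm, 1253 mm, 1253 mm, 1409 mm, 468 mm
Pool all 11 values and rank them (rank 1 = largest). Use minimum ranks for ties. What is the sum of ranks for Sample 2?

Sorted (descending): 1412, 1409, 1253, 1253, 1253, 1096, 761, 676, 529, 529, 468
The 3 values of 1253 occupy positions 3–5 → each gets rank 3.
The 2 values of 529 occupy positions 9–10 → each gets rank 9.
Sample 2 values → pooled ranks: 1253→3, 529→9, 1096→6, 1253→3, 1253→3, 1409→2, 468→11
Rank sum = 3 + 9 + 6 + 3 + 3 + 2 + 11 = 37

37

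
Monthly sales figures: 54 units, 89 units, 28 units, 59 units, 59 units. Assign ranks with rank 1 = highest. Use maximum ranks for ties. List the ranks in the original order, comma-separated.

4, 1, 5, 3, 3

Sorted (descending): 89, 59, 59, 54, 28
The 2 values of 59 occupy positions 2–3 → each gets rank 3.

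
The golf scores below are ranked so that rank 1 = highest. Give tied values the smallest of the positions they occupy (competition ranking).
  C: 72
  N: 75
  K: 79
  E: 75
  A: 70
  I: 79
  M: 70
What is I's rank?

Sorted (descending): 79, 79, 75, 75, 72, 70, 70
The 2 values of 79 occupy positions 1–2 → each gets rank 1.
The 2 values of 75 occupy positions 3–4 → each gets rank 3.
The 2 values of 70 occupy positions 6–7 → each gets rank 6.
I has value 79 → rank 1.

1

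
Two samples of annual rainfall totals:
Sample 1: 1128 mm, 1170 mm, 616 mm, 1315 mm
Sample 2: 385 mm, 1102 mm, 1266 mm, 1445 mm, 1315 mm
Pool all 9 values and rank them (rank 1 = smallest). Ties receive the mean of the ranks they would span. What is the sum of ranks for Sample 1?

18.5

Sorted (ascending): 385, 616, 1102, 1128, 1170, 1266, 1315, 1315, 1445
The 2 values of 1315 occupy positions 7–8 → average rank (7+8)/2 = 7.5.
Sample 1 values → pooled ranks: 1128→4, 1170→5, 616→2, 1315→7.5
Rank sum = 4 + 5 + 2 + 7.5 = 18.5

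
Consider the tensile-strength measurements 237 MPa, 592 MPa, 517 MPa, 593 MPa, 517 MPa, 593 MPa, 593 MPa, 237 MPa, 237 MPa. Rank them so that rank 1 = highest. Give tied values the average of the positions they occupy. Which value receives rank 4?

592

Sorted (descending): 593, 593, 593, 592, 517, 517, 237, 237, 237
The 3 values of 593 occupy positions 1–3 → average rank 2.
The 2 values of 517 occupy positions 5–6 → average rank (5+6)/2 = 5.5.
The 3 values of 237 occupy positions 7–9 → average rank 8.
Rank 4 → value 592.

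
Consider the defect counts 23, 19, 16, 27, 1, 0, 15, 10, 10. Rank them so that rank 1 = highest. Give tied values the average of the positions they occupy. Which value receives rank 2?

Sorted (descending): 27, 23, 19, 16, 15, 10, 10, 1, 0
The 2 values of 10 occupy positions 6–7 → average rank (6+7)/2 = 6.5.
Rank 2 → value 23.

23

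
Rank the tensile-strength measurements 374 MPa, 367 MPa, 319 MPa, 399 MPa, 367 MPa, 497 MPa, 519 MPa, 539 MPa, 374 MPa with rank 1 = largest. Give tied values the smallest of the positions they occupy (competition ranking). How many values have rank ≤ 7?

Sorted (descending): 539, 519, 497, 399, 374, 374, 367, 367, 319
The 2 values of 374 occupy positions 5–6 → each gets rank 5.
The 2 values of 367 occupy positions 7–8 → each gets rank 7.
Ranks ≤ 7: {1, 2, 3, 4, 5, 5, 7, 7} → 8 values.

8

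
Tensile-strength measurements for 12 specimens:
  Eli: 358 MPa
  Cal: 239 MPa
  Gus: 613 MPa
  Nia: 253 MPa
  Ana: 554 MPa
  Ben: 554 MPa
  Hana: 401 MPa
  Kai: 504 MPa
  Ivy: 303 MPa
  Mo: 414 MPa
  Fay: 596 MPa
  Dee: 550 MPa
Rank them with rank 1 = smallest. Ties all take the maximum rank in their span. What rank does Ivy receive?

3

Sorted (ascending): 239, 253, 303, 358, 401, 414, 504, 550, 554, 554, 596, 613
The 2 values of 554 occupy positions 9–10 → each gets rank 10.
Ivy has value 303 MPa → rank 3.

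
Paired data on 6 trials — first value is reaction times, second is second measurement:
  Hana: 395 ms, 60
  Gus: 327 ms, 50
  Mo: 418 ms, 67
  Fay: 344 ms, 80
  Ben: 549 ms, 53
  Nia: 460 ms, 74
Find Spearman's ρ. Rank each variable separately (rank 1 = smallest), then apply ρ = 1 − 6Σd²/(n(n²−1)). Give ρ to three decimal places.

0.086

Ranks of variable 1: 3, 1, 4, 2, 6, 5
Ranks of variable 2: 3, 1, 4, 6, 2, 5
d = r₁ − r₂: 0, 0, 0, -4, 4, 0
d²: 0, 0, 0, 16, 16, 0; Σd² = 32
ρ = 1 − 6·32/(6·35) = 1 − 192/210 = 0.086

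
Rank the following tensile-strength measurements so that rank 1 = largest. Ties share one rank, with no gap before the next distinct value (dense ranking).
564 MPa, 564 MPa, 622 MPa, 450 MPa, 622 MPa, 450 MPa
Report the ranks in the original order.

2, 2, 1, 3, 1, 3

Sorted (descending): 622, 622, 564, 564, 450, 450
The 2 values of 622 share dense rank 1.
The 2 values of 564 share dense rank 2.
The 2 values of 450 share dense rank 3.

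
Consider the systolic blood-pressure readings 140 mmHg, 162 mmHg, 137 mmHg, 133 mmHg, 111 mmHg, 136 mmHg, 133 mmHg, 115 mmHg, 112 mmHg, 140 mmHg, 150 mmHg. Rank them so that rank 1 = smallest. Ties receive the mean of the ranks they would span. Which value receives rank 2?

Sorted (ascending): 111, 112, 115, 133, 133, 136, 137, 140, 140, 150, 162
The 2 values of 133 occupy positions 4–5 → average rank (4+5)/2 = 4.5.
The 2 values of 140 occupy positions 8–9 → average rank (8+9)/2 = 8.5.
Rank 2 → value 112.

112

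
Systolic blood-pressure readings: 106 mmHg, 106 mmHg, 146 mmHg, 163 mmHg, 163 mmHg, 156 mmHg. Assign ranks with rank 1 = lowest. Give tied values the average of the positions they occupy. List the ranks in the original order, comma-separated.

Sorted (ascending): 106, 106, 146, 156, 163, 163
The 2 values of 106 occupy positions 1–2 → average rank (1+2)/2 = 1.5.
The 2 values of 163 occupy positions 5–6 → average rank (5+6)/2 = 5.5.

1.5, 1.5, 3, 5.5, 5.5, 4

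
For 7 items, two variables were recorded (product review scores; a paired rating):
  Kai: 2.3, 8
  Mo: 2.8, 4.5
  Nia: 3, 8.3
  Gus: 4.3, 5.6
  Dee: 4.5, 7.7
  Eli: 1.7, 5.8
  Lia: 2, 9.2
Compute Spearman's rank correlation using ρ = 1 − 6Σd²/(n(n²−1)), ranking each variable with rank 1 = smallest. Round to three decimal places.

Ranks of variable 1: 3, 4, 5, 6, 7, 1, 2
Ranks of variable 2: 5, 1, 6, 2, 4, 3, 7
d = r₁ − r₂: -2, 3, -1, 4, 3, -2, -5
d²: 4, 9, 1, 16, 9, 4, 25; Σd² = 68
ρ = 1 − 6·68/(7·48) = 1 − 408/336 = -0.214

-0.214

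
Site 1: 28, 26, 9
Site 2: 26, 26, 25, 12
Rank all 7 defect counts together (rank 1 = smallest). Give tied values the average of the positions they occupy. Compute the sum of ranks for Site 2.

15

Sorted (ascending): 9, 12, 25, 26, 26, 26, 28
The 3 values of 26 occupy positions 4–6 → average rank 5.
Site 2 values → pooled ranks: 26→5, 26→5, 25→3, 12→2
Rank sum = 5 + 5 + 3 + 2 = 15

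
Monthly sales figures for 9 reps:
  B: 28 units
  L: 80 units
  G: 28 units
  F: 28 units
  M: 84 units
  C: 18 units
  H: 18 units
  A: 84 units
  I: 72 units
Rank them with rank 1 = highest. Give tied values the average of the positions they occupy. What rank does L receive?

3

Sorted (descending): 84, 84, 80, 72, 28, 28, 28, 18, 18
The 2 values of 84 occupy positions 1–2 → average rank (1+2)/2 = 1.5.
The 3 values of 28 occupy positions 5–7 → average rank 6.
The 2 values of 18 occupy positions 8–9 → average rank (8+9)/2 = 8.5.
L has value 80 units → rank 3.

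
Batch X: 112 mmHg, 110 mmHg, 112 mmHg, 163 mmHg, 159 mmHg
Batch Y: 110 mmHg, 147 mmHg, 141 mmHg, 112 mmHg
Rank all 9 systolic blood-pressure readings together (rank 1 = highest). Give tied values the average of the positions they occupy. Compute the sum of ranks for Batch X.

Sorted (descending): 163, 159, 147, 141, 112, 112, 112, 110, 110
The 3 values of 112 occupy positions 5–7 → average rank 6.
The 2 values of 110 occupy positions 8–9 → average rank (8+9)/2 = 8.5.
Batch X values → pooled ranks: 112→6, 110→8.5, 112→6, 163→1, 159→2
Rank sum = 6 + 8.5 + 6 + 1 + 2 = 23.5

23.5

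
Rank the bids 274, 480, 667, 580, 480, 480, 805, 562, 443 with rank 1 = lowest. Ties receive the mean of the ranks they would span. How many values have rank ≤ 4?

Sorted (ascending): 274, 443, 480, 480, 480, 562, 580, 667, 805
The 3 values of 480 occupy positions 3–5 → average rank 4.
Ranks ≤ 4: {1, 2, 4, 4, 4} → 5 values.

5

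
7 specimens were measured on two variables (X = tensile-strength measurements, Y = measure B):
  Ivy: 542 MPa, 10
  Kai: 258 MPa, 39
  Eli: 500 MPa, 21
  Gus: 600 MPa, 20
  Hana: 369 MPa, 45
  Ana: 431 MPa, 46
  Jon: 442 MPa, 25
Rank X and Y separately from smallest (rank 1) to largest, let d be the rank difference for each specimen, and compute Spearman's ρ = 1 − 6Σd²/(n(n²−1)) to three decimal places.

-0.821

Ranks of variable 1: 6, 1, 5, 7, 2, 3, 4
Ranks of variable 2: 1, 5, 3, 2, 6, 7, 4
d = r₁ − r₂: 5, -4, 2, 5, -4, -4, 0
d²: 25, 16, 4, 25, 16, 16, 0; Σd² = 102
ρ = 1 − 6·102/(7·48) = 1 − 612/336 = -0.821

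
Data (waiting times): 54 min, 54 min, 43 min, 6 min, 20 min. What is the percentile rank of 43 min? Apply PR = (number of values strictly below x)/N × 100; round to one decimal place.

N = 5.
Strictly below 43: 2. Equal to 43: 1.
PR = 2/5 × 100 = 40.0

40.0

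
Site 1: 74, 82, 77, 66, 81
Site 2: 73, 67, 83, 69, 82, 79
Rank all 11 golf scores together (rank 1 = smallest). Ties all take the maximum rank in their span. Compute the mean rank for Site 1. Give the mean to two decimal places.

6.00

Sorted (ascending): 66, 67, 69, 73, 74, 77, 79, 81, 82, 82, 83
The 2 values of 82 occupy positions 9–10 → each gets rank 10.
Site 1 values → pooled ranks: 74→5, 82→10, 77→6, 66→1, 81→8
Mean rank = (5 + 10 + 6 + 1 + 8) / 5 = 6.00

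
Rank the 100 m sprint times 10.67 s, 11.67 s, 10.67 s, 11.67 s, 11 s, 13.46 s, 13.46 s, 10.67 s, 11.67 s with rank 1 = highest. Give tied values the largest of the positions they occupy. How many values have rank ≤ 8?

Sorted (descending): 13.46, 13.46, 11.67, 11.67, 11.67, 11, 10.67, 10.67, 10.67
The 2 values of 13.46 occupy positions 1–2 → each gets rank 2.
The 3 values of 11.67 occupy positions 3–5 → each gets rank 5.
The 3 values of 10.67 occupy positions 7–9 → each gets rank 9.
Ranks ≤ 8: {2, 2, 5, 5, 5, 6} → 6 values.

6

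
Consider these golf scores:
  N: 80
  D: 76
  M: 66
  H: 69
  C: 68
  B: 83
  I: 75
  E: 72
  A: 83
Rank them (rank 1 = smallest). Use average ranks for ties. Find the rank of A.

8.5

Sorted (ascending): 66, 68, 69, 72, 75, 76, 80, 83, 83
The 2 values of 83 occupy positions 8–9 → average rank (8+9)/2 = 8.5.
A has value 83 → rank 8.5.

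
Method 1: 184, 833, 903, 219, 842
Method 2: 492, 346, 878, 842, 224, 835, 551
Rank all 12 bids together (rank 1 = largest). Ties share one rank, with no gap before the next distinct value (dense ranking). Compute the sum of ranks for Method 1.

Sorted (descending): 903, 878, 842, 842, 835, 833, 551, 492, 346, 224, 219, 184
The 2 values of 842 share dense rank 3.
Remaining distinct values take the next consecutive integers.
Method 1 values → pooled ranks: 184→11, 833→5, 903→1, 219→10, 842→3
Rank sum = 11 + 5 + 1 + 10 + 3 = 30

30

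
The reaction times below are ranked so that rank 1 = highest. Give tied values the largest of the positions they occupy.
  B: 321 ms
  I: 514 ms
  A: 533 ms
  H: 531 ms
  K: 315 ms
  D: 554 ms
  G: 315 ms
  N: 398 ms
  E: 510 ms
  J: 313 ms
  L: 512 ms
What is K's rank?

Sorted (descending): 554, 533, 531, 514, 512, 510, 398, 321, 315, 315, 313
The 2 values of 315 occupy positions 9–10 → each gets rank 10.
K has value 315 ms → rank 10.

10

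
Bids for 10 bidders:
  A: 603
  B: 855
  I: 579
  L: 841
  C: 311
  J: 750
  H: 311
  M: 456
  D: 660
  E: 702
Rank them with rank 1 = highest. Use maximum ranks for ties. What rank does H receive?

10

Sorted (descending): 855, 841, 750, 702, 660, 603, 579, 456, 311, 311
The 2 values of 311 occupy positions 9–10 → each gets rank 10.
H has value 311 → rank 10.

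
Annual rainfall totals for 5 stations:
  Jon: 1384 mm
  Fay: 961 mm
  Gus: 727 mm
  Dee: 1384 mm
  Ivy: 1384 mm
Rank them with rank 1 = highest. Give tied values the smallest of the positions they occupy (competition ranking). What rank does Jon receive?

Sorted (descending): 1384, 1384, 1384, 961, 727
The 3 values of 1384 occupy positions 1–3 → each gets rank 1.
Jon has value 1384 mm → rank 1.

1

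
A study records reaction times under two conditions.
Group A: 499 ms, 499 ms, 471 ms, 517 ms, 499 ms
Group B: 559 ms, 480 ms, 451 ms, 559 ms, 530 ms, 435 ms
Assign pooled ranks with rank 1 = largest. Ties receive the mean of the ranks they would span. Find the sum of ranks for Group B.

Sorted (descending): 559, 559, 530, 517, 499, 499, 499, 480, 471, 451, 435
The 2 values of 559 occupy positions 1–2 → average rank (1+2)/2 = 1.5.
The 3 values of 499 occupy positions 5–7 → average rank 6.
Group B values → pooled ranks: 559→1.5, 480→8, 451→10, 559→1.5, 530→3, 435→11
Rank sum = 1.5 + 8 + 10 + 1.5 + 3 + 11 = 35

35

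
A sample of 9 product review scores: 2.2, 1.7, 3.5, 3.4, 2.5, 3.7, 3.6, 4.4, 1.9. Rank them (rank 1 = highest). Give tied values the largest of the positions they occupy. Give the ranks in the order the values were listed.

Sorted (descending): 4.4, 3.7, 3.6, 3.5, 3.4, 2.5, 2.2, 1.9, 1.7
No ties — each value takes its position as its rank.

7, 9, 4, 5, 6, 2, 3, 1, 8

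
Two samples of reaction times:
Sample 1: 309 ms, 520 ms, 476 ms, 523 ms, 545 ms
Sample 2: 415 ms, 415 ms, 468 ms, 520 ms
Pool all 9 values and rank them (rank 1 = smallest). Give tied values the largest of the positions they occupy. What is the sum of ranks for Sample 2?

Sorted (ascending): 309, 415, 415, 468, 476, 520, 520, 523, 545
The 2 values of 415 occupy positions 2–3 → each gets rank 3.
The 2 values of 520 occupy positions 6–7 → each gets rank 7.
Sample 2 values → pooled ranks: 415→3, 415→3, 468→4, 520→7
Rank sum = 3 + 3 + 4 + 7 = 17

17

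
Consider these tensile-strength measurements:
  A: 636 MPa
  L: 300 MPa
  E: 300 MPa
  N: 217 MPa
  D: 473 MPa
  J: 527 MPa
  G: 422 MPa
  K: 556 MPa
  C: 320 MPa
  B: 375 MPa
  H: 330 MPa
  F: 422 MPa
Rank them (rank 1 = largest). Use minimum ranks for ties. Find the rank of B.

7

Sorted (descending): 636, 556, 527, 473, 422, 422, 375, 330, 320, 300, 300, 217
The 2 values of 422 occupy positions 5–6 → each gets rank 5.
The 2 values of 300 occupy positions 10–11 → each gets rank 10.
B has value 375 MPa → rank 7.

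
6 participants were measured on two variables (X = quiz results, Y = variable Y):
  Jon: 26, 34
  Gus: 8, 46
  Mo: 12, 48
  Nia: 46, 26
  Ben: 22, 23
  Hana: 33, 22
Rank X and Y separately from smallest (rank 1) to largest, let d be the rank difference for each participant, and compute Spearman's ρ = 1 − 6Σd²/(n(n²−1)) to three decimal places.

Ranks of variable 1: 4, 1, 2, 6, 3, 5
Ranks of variable 2: 4, 5, 6, 3, 2, 1
d = r₁ − r₂: 0, -4, -4, 3, 1, 4
d²: 0, 16, 16, 9, 1, 16; Σd² = 58
ρ = 1 − 6·58/(6·35) = 1 − 348/210 = -0.657

-0.657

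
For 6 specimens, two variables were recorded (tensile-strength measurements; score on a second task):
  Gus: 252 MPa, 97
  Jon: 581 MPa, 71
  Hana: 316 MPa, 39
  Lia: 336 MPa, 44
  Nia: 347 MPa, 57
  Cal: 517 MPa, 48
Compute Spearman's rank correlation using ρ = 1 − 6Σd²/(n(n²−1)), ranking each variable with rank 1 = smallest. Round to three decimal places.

Ranks of variable 1: 1, 6, 2, 3, 4, 5
Ranks of variable 2: 6, 5, 1, 2, 4, 3
d = r₁ − r₂: -5, 1, 1, 1, 0, 2
d²: 25, 1, 1, 1, 0, 4; Σd² = 32
ρ = 1 − 6·32/(6·35) = 1 − 192/210 = 0.086

0.086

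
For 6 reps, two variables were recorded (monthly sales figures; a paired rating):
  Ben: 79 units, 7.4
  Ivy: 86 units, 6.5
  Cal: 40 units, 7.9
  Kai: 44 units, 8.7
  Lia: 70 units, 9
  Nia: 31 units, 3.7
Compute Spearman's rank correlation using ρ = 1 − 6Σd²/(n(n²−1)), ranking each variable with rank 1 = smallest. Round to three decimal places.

Ranks of variable 1: 5, 6, 2, 3, 4, 1
Ranks of variable 2: 3, 2, 4, 5, 6, 1
d = r₁ − r₂: 2, 4, -2, -2, -2, 0
d²: 4, 16, 4, 4, 4, 0; Σd² = 32
ρ = 1 − 6·32/(6·35) = 1 − 192/210 = 0.086

0.086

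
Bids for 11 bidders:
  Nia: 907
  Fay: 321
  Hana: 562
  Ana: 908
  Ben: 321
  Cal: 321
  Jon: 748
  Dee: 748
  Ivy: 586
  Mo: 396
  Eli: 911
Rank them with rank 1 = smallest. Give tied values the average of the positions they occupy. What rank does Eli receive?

11

Sorted (ascending): 321, 321, 321, 396, 562, 586, 748, 748, 907, 908, 911
The 3 values of 321 occupy positions 1–3 → average rank 2.
The 2 values of 748 occupy positions 7–8 → average rank (7+8)/2 = 7.5.
Eli has value 911 → rank 11.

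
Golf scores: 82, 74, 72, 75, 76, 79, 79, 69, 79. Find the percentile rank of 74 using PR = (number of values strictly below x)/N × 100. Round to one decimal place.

22.2

N = 9.
Strictly below 74: 2. Equal to 74: 1.
PR = 2/9 × 100 = 22.2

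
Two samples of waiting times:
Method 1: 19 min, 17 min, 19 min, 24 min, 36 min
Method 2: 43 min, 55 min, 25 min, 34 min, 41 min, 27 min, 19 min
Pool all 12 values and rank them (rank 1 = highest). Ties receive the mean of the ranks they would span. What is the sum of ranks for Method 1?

Sorted (descending): 55, 43, 41, 36, 34, 27, 25, 24, 19, 19, 19, 17
The 3 values of 19 occupy positions 9–11 → average rank 10.
Method 1 values → pooled ranks: 19→10, 17→12, 19→10, 24→8, 36→4
Rank sum = 10 + 12 + 10 + 8 + 4 = 44

44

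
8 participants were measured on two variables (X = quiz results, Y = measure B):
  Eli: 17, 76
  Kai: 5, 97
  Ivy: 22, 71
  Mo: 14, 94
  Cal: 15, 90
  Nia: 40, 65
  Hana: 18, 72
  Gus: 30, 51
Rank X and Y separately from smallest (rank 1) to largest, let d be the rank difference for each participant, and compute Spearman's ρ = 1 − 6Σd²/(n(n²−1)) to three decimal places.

Ranks of variable 1: 4, 1, 6, 2, 3, 8, 5, 7
Ranks of variable 2: 5, 8, 3, 7, 6, 2, 4, 1
d = r₁ − r₂: -1, -7, 3, -5, -3, 6, 1, 6
d²: 1, 49, 9, 25, 9, 36, 1, 36; Σd² = 166
ρ = 1 − 6·166/(8·63) = 1 − 996/504 = -0.976

-0.976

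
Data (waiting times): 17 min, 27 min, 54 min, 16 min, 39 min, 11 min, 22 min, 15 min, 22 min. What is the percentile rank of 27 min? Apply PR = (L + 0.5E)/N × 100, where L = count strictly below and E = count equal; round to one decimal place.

72.2

N = 9.
Strictly below 27: 6. Equal to 27: 1.
PR = (6 + 0.5·1)/9 × 100 = 72.2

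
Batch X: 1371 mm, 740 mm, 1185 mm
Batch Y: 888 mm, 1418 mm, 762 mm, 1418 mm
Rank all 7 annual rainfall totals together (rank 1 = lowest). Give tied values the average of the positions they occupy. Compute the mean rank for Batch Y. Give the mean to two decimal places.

Sorted (ascending): 740, 762, 888, 1185, 1371, 1418, 1418
The 2 values of 1418 occupy positions 6–7 → average rank (6+7)/2 = 6.5.
Batch Y values → pooled ranks: 888→3, 1418→6.5, 762→2, 1418→6.5
Mean rank = (3 + 6.5 + 2 + 6.5) / 4 = 4.50

4.50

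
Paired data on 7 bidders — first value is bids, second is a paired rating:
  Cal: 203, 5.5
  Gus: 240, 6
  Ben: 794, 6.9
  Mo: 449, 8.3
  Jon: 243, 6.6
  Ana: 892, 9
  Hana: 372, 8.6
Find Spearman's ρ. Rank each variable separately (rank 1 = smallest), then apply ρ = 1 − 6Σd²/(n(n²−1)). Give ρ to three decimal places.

Ranks of variable 1: 1, 2, 6, 5, 3, 7, 4
Ranks of variable 2: 1, 2, 4, 5, 3, 7, 6
d = r₁ − r₂: 0, 0, 2, 0, 0, 0, -2
d²: 0, 0, 4, 0, 0, 0, 4; Σd² = 8
ρ = 1 − 6·8/(7·48) = 1 − 48/336 = 0.857

0.857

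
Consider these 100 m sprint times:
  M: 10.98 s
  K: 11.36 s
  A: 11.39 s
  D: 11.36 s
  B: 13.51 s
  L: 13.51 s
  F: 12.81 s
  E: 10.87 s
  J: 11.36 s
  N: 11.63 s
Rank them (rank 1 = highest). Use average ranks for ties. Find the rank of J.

7

Sorted (descending): 13.51, 13.51, 12.81, 11.63, 11.39, 11.36, 11.36, 11.36, 10.98, 10.87
The 2 values of 13.51 occupy positions 1–2 → average rank (1+2)/2 = 1.5.
The 3 values of 11.36 occupy positions 6–8 → average rank 7.
J has value 11.36 s → rank 7.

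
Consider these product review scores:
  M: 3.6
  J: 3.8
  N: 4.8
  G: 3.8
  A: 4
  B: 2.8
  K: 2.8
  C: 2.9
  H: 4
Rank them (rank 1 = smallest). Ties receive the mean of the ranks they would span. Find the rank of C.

3

Sorted (ascending): 2.8, 2.8, 2.9, 3.6, 3.8, 3.8, 4, 4, 4.8
The 2 values of 2.8 occupy positions 1–2 → average rank (1+2)/2 = 1.5.
The 2 values of 3.8 occupy positions 5–6 → average rank (5+6)/2 = 5.5.
The 2 values of 4 occupy positions 7–8 → average rank (7+8)/2 = 7.5.
C has value 2.9 → rank 3.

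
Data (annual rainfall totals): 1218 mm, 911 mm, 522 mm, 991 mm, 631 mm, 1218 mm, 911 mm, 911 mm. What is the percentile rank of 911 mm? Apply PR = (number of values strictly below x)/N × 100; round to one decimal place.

25.0

N = 8.
Strictly below 911: 2. Equal to 911: 3.
PR = 2/8 × 100 = 25.0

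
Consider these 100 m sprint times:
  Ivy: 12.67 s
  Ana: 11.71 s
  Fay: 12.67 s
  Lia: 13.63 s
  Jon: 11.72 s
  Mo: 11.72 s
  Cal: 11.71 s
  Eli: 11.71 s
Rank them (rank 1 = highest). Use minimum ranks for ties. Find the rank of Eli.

6

Sorted (descending): 13.63, 12.67, 12.67, 11.72, 11.72, 11.71, 11.71, 11.71
The 2 values of 12.67 occupy positions 2–3 → each gets rank 2.
The 2 values of 11.72 occupy positions 4–5 → each gets rank 4.
The 3 values of 11.71 occupy positions 6–8 → each gets rank 6.
Eli has value 11.71 s → rank 6.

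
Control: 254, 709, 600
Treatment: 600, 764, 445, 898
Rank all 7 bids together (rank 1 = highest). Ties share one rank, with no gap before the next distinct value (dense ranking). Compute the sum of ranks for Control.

13

Sorted (descending): 898, 764, 709, 600, 600, 445, 254
The 2 values of 600 share dense rank 4.
Remaining distinct values take the next consecutive integers.
Control values → pooled ranks: 254→6, 709→3, 600→4
Rank sum = 6 + 3 + 4 = 13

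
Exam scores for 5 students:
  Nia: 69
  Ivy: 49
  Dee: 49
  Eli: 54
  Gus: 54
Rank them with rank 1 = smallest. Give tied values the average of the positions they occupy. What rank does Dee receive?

1.5

Sorted (ascending): 49, 49, 54, 54, 69
The 2 values of 49 occupy positions 1–2 → average rank (1+2)/2 = 1.5.
The 2 values of 54 occupy positions 3–4 → average rank (3+4)/2 = 3.5.
Dee has value 49 → rank 1.5.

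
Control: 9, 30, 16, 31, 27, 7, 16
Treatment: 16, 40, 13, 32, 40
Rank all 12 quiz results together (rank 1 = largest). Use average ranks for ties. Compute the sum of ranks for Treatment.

Sorted (descending): 40, 40, 32, 31, 30, 27, 16, 16, 16, 13, 9, 7
The 2 values of 40 occupy positions 1–2 → average rank (1+2)/2 = 1.5.
The 3 values of 16 occupy positions 7–9 → average rank 8.
Treatment values → pooled ranks: 16→8, 40→1.5, 13→10, 32→3, 40→1.5
Rank sum = 8 + 1.5 + 10 + 3 + 1.5 = 24

24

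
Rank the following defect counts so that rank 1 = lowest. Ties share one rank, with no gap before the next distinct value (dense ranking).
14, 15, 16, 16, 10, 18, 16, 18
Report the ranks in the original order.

2, 3, 4, 4, 1, 5, 4, 5

Sorted (ascending): 10, 14, 15, 16, 16, 16, 18, 18
The 3 values of 16 share dense rank 4.
The 2 values of 18 share dense rank 5.
Remaining distinct values take the next consecutive integers.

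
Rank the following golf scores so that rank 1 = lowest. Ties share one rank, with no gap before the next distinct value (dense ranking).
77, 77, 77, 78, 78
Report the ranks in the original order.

1, 1, 1, 2, 2

Sorted (ascending): 77, 77, 77, 78, 78
The 3 values of 77 share dense rank 1.
The 2 values of 78 share dense rank 2.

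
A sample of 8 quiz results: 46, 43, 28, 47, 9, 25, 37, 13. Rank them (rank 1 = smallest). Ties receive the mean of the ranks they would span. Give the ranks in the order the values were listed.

Sorted (ascending): 9, 13, 25, 28, 37, 43, 46, 47
No ties — each value takes its position as its rank.

7, 6, 4, 8, 1, 3, 5, 2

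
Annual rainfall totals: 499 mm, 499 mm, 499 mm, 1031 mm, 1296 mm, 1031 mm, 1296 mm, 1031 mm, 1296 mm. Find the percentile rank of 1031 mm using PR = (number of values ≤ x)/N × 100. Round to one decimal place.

66.7

N = 9.
Strictly below 1031: 3. Equal to 1031: 3.
PR = 6/9 × 100 = 66.7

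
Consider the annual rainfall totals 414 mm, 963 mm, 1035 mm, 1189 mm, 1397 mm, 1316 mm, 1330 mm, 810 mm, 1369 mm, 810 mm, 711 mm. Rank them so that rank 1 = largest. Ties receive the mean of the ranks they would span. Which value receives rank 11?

414

Sorted (descending): 1397, 1369, 1330, 1316, 1189, 1035, 963, 810, 810, 711, 414
The 2 values of 810 occupy positions 8–9 → average rank (8+9)/2 = 8.5.
Rank 11 → value 414.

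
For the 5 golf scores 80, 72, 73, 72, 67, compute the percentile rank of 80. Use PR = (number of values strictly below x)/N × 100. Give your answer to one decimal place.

80.0

N = 5.
Strictly below 80: 4. Equal to 80: 1.
PR = 4/5 × 100 = 80.0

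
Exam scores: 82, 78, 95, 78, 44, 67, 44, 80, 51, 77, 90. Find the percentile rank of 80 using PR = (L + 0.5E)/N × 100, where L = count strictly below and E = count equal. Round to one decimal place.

N = 11.
Strictly below 80: 7. Equal to 80: 1.
PR = (7 + 0.5·1)/11 × 100 = 68.2

68.2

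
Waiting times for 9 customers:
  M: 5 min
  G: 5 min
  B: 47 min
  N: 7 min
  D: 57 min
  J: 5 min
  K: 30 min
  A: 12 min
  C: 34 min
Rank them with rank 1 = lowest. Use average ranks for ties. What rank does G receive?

2

Sorted (ascending): 5, 5, 5, 7, 12, 30, 34, 47, 57
The 3 values of 5 occupy positions 1–3 → average rank 2.
G has value 5 min → rank 2.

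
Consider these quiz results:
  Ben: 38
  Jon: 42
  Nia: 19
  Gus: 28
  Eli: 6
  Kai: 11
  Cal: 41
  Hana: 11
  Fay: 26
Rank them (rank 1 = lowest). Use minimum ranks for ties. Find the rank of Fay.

Sorted (ascending): 6, 11, 11, 19, 26, 28, 38, 41, 42
The 2 values of 11 occupy positions 2–3 → each gets rank 2.
Fay has value 26 → rank 5.

5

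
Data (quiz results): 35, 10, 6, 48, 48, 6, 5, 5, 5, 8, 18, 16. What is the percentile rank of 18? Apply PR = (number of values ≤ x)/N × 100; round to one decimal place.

N = 12.
Strictly below 18: 8. Equal to 18: 1.
PR = 9/12 × 100 = 75.0

75.0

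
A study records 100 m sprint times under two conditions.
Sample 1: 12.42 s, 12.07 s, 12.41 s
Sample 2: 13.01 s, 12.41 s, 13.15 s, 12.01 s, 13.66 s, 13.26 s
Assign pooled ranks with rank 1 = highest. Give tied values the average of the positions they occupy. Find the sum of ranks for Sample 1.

19.5

Sorted (descending): 13.66, 13.26, 13.15, 13.01, 12.42, 12.41, 12.41, 12.07, 12.01
The 2 values of 12.41 occupy positions 6–7 → average rank (6+7)/2 = 6.5.
Sample 1 values → pooled ranks: 12.42→5, 12.07→8, 12.41→6.5
Rank sum = 5 + 8 + 6.5 = 19.5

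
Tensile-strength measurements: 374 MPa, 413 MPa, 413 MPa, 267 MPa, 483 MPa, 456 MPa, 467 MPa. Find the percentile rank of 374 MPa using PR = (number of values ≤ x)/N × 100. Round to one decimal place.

N = 7.
Strictly below 374: 1. Equal to 374: 1.
PR = 2/7 × 100 = 28.6

28.6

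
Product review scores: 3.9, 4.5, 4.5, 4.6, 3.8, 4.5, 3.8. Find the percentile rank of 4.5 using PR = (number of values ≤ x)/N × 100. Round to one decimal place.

N = 7.
Strictly below 4.5: 3. Equal to 4.5: 3.
PR = 6/7 × 100 = 85.7

85.7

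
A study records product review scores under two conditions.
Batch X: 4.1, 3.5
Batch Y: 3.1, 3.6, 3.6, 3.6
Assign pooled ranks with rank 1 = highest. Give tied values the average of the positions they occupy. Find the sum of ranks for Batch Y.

15

Sorted (descending): 4.1, 3.6, 3.6, 3.6, 3.5, 3.1
The 3 values of 3.6 occupy positions 2–4 → average rank 3.
Batch Y values → pooled ranks: 3.1→6, 3.6→3, 3.6→3, 3.6→3
Rank sum = 6 + 3 + 3 + 3 = 15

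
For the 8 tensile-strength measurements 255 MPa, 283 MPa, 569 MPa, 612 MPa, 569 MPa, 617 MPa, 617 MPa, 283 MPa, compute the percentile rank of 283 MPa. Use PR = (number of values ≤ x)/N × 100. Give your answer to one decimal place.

N = 8.
Strictly below 283: 1. Equal to 283: 2.
PR = 3/8 × 100 = 37.5

37.5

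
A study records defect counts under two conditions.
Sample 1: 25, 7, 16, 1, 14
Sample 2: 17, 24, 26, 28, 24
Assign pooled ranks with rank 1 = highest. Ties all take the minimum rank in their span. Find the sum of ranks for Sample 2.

17

Sorted (descending): 28, 26, 25, 24, 24, 17, 16, 14, 7, 1
The 2 values of 24 occupy positions 4–5 → each gets rank 4.
Sample 2 values → pooled ranks: 17→6, 24→4, 26→2, 28→1, 24→4
Rank sum = 6 + 4 + 2 + 1 + 4 = 17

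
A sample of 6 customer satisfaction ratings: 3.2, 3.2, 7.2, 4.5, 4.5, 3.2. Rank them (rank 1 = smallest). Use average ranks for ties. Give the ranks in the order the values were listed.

2, 2, 6, 4.5, 4.5, 2

Sorted (ascending): 3.2, 3.2, 3.2, 4.5, 4.5, 7.2
The 3 values of 3.2 occupy positions 1–3 → average rank 2.
The 2 values of 4.5 occupy positions 4–5 → average rank (4+5)/2 = 4.5.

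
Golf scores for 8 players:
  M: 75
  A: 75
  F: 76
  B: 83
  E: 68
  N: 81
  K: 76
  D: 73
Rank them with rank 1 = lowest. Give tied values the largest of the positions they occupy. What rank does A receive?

4

Sorted (ascending): 68, 73, 75, 75, 76, 76, 81, 83
The 2 values of 75 occupy positions 3–4 → each gets rank 4.
The 2 values of 76 occupy positions 5–6 → each gets rank 6.
A has value 75 → rank 4.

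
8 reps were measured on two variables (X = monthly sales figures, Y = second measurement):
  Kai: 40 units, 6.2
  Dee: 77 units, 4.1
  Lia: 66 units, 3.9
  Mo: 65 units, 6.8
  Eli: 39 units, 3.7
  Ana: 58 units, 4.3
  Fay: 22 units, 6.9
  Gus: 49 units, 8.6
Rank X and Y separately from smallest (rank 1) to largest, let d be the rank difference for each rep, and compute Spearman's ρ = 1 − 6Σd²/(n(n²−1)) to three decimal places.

Ranks of variable 1: 3, 8, 7, 6, 2, 5, 1, 4
Ranks of variable 2: 5, 3, 2, 6, 1, 4, 7, 8
d = r₁ − r₂: -2, 5, 5, 0, 1, 1, -6, -4
d²: 4, 25, 25, 0, 1, 1, 36, 16; Σd² = 108
ρ = 1 − 6·108/(8·63) = 1 − 648/504 = -0.286

-0.286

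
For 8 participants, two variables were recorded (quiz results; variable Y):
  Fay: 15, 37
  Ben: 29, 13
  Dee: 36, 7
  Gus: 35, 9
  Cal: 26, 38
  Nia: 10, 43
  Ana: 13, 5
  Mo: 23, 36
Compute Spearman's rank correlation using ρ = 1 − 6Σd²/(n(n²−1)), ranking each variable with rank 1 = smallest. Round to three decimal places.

Ranks of variable 1: 3, 6, 8, 7, 5, 1, 2, 4
Ranks of variable 2: 6, 4, 2, 3, 7, 8, 1, 5
d = r₁ − r₂: -3, 2, 6, 4, -2, -7, 1, -1
d²: 9, 4, 36, 16, 4, 49, 1, 1; Σd² = 120
ρ = 1 − 6·120/(8·63) = 1 − 720/504 = -0.429

-0.429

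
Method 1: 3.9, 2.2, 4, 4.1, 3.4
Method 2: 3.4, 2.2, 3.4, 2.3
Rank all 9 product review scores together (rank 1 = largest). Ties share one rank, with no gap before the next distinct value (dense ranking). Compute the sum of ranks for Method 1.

Sorted (descending): 4.1, 4, 3.9, 3.4, 3.4, 3.4, 2.3, 2.2, 2.2
The 3 values of 3.4 share dense rank 4.
The 2 values of 2.2 share dense rank 6.
Remaining distinct values take the next consecutive integers.
Method 1 values → pooled ranks: 3.9→3, 2.2→6, 4→2, 4.1→1, 3.4→4
Rank sum = 3 + 6 + 2 + 1 + 4 = 16

16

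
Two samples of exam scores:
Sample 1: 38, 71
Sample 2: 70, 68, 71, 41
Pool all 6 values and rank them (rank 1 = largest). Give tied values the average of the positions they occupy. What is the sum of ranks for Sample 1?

7.5

Sorted (descending): 71, 71, 70, 68, 41, 38
The 2 values of 71 occupy positions 1–2 → average rank (1+2)/2 = 1.5.
Sample 1 values → pooled ranks: 38→6, 71→1.5
Rank sum = 6 + 1.5 = 7.5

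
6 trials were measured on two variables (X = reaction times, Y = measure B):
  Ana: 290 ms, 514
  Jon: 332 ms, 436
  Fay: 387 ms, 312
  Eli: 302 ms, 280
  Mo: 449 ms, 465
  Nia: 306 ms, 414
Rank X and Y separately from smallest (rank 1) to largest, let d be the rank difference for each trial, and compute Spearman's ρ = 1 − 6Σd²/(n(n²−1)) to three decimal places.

Ranks of variable 1: 1, 4, 5, 2, 6, 3
Ranks of variable 2: 6, 4, 2, 1, 5, 3
d = r₁ − r₂: -5, 0, 3, 1, 1, 0
d²: 25, 0, 9, 1, 1, 0; Σd² = 36
ρ = 1 − 6·36/(6·35) = 1 − 216/210 = -0.029

-0.029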